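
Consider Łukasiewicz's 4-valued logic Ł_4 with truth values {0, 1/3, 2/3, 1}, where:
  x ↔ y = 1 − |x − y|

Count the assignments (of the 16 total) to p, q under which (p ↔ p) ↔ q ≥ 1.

p = 0, q = 0 ↦ 0  <
p = 0, q = 1/3 ↦ 1/3  <
p = 0, q = 2/3 ↦ 2/3  <
p = 0, q = 1 ↦ 1  ≥
p = 1/3, q = 0 ↦ 0  <
p = 1/3, q = 1/3 ↦ 1/3  <
p = 1/3, q = 2/3 ↦ 2/3  <
p = 1/3, q = 1 ↦ 1  ≥
p = 2/3, q = 0 ↦ 0  <
p = 2/3, q = 1/3 ↦ 1/3  <
p = 2/3, q = 2/3 ↦ 2/3  <
p = 2/3, q = 1 ↦ 1  ≥
p = 1, q = 0 ↦ 0  <
p = 1, q = 1/3 ↦ 1/3  <
p = 1, q = 2/3 ↦ 2/3  <
p = 1, q = 1 ↦ 1  ≥
So 4 of the 16 assignments meet the threshold.

4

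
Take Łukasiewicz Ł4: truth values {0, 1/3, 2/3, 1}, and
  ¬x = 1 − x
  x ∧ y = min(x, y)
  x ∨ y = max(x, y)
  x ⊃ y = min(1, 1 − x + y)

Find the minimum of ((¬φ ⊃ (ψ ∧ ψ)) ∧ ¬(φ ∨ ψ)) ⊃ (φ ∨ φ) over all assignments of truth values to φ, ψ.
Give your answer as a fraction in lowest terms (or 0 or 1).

2/3

Take φ = 0, ψ = 1/3:
¬φ = ¬0 = 1
ψ ∧ ψ = 1/3 ∧ 1/3 = 1/3
¬φ ⊃ (ψ ∧ ψ) = 1 ⊃ 1/3 = 1/3
φ ∨ ψ = 0 ∨ 1/3 = 1/3
¬(φ ∨ ψ) = ¬1/3 = 2/3
(¬φ ⊃ (ψ ∧ ψ)) ∧ ¬(φ ∨ ψ) = 1/3 ∧ 2/3 = 1/3
φ ∨ φ = 0 ∨ 0 = 0
((¬φ ⊃ (ψ ∧ ψ)) ∧ ¬(φ ∨ ψ)) ⊃ (φ ∨ φ) = 1/3 ⊃ 0 = 2/3
No assignment yields a value below 2/3, so this is the minimum.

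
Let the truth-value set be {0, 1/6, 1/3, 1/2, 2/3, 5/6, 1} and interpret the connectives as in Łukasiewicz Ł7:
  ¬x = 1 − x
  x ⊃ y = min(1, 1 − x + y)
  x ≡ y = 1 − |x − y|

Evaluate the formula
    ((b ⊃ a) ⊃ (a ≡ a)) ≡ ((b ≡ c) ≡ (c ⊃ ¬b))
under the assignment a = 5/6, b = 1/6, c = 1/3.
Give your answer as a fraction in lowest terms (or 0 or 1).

5/6

b ⊃ a = 1/6 ⊃ 5/6 = 1
a ≡ a = 5/6 ≡ 5/6 = 1
(b ⊃ a) ⊃ (a ≡ a) = 1 ⊃ 1 = 1
b ≡ c = 1/6 ≡ 1/3 = 5/6
¬b = ¬1/6 = 5/6
c ⊃ ¬b = 1/3 ⊃ 5/6 = 1
(b ≡ c) ≡ (c ⊃ ¬b) = 5/6 ≡ 1 = 5/6
((b ⊃ a) ⊃ (a ≡ a)) ≡ ((b ≡ c) ≡ (c ⊃ ¬b)) = 1 ≡ 5/6 = 5/6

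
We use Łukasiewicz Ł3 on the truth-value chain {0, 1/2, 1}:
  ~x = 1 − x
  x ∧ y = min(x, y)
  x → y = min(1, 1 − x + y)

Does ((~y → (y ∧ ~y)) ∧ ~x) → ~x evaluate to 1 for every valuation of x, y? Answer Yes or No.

Yes

x = 0, y = 0 ↦ 1
x = 0, y = 1/2 ↦ 1
x = 0, y = 1 ↦ 1
x = 1/2, y = 0 ↦ 1
x = 1/2, y = 1/2 ↦ 1
x = 1/2, y = 1 ↦ 1
x = 1, y = 0 ↦ 1
x = 1, y = 1/2 ↦ 1
x = 1, y = 1 ↦ 1
Every assignment gives a value ≥ 1.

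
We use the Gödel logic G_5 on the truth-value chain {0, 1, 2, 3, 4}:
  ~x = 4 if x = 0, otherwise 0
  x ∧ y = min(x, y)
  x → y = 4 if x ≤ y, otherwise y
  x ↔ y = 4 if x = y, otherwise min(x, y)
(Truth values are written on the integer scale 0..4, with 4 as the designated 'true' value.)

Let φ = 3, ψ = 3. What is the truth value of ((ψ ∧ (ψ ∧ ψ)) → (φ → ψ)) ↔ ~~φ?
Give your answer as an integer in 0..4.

ψ ∧ ψ = 3 ∧ 3 = 3
ψ ∧ (ψ ∧ ψ) = 3 ∧ 3 = 3
φ → ψ = 3 → 3 = 4
(ψ ∧ (ψ ∧ ψ)) → (φ → ψ) = 3 → 4 = 4
~φ = ~3 = 0
~~φ = ~0 = 4
((ψ ∧ (ψ ∧ ψ)) → (φ → ψ)) ↔ ~~φ = 4 ↔ 4 = 4

4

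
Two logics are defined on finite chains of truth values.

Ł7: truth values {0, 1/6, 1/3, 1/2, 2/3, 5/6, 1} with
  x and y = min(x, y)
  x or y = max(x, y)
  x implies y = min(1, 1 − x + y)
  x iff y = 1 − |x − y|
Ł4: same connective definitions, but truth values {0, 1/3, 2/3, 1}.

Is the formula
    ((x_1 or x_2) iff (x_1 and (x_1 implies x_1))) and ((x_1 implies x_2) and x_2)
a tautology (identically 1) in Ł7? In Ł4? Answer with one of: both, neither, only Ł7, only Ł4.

neither

In Ł7: at x_1 = 0, x_2 = 0 the value is 0 — not a tautology.
In Ł4: at x_1 = 0, x_2 = 0 the value is 0 — not a tautology.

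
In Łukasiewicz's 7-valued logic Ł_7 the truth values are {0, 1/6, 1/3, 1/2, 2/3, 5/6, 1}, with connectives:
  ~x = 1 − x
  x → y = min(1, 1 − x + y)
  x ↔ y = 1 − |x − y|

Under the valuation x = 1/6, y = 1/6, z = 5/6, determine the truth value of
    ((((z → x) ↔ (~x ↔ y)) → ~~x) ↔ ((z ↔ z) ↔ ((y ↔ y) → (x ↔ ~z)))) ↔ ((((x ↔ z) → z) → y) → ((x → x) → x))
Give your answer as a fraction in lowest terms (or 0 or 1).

1/6

z → x = 5/6 → 1/6 = 1/3
~x = ~1/6 = 5/6
~x ↔ y = 5/6 ↔ 1/6 = 1/3
(z → x) ↔ (~x ↔ y) = 1/3 ↔ 1/3 = 1
~x = ~1/6 = 5/6
~~x = ~5/6 = 1/6
((z → x) ↔ (~x ↔ y)) → ~~x = 1 → 1/6 = 1/6
z ↔ z = 5/6 ↔ 5/6 = 1
y ↔ y = 1/6 ↔ 1/6 = 1
~z = ~5/6 = 1/6
x ↔ ~z = 1/6 ↔ 1/6 = 1
(y ↔ y) → (x ↔ ~z) = 1 → 1 = 1
(z ↔ z) ↔ ((y ↔ y) → (x ↔ ~z)) = 1 ↔ 1 = 1
(((z → x) ↔ (~x ↔ y)) → ~~x) ↔ ((z ↔ z) ↔ ((y ↔ y) → (x ↔ ~z))) = 1/6 ↔ 1 = 1/6
x ↔ z = 1/6 ↔ 5/6 = 1/3
(x ↔ z) → z = 1/3 → 5/6 = 1
((x ↔ z) → z) → y = 1 → 1/6 = 1/6
x → x = 1/6 → 1/6 = 1
(x → x) → x = 1 → 1/6 = 1/6
(((x ↔ z) → z) → y) → ((x → x) → x) = 1/6 → 1/6 = 1
((((z → x) ↔ (~x ↔ y)) → ~~x) ↔ ((z ↔ z) ↔ ((y ↔ y) → (x ↔ ~z)))) ↔ ((((x ↔ z) → z) → y) → ((x → x) → x)) = 1/6 ↔ 1 = 1/6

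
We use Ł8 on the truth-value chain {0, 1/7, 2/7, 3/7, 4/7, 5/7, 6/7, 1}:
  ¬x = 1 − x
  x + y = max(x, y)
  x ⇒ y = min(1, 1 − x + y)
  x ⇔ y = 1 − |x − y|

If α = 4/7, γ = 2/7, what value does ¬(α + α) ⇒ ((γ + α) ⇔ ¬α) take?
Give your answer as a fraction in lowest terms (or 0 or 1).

α + α = 4/7 + 4/7 = 4/7
¬(α + α) = ¬4/7 = 3/7
γ + α = 2/7 + 4/7 = 4/7
¬α = ¬4/7 = 3/7
(γ + α) ⇔ ¬α = 4/7 ⇔ 3/7 = 6/7
¬(α + α) ⇒ ((γ + α) ⇔ ¬α) = 3/7 ⇒ 6/7 = 1

1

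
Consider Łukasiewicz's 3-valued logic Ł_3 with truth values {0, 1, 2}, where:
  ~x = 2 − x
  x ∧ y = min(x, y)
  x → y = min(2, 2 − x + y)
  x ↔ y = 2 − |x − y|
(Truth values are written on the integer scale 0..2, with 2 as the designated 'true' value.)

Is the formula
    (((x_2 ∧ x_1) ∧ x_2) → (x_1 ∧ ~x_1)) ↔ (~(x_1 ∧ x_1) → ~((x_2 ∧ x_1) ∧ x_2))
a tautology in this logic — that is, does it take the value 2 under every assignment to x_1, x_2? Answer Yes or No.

Counterexample: take x_1 = 2, x_2 = 1.
x_2 ∧ x_1 = 1 ∧ 2 = 1
(x_2 ∧ x_1) ∧ x_2 = 1 ∧ 1 = 1
~x_1 = ~2 = 0
x_1 ∧ ~x_1 = 2 ∧ 0 = 0
((x_2 ∧ x_1) ∧ x_2) → (x_1 ∧ ~x_1) = 1 → 0 = 1
x_1 ∧ x_1 = 2 ∧ 2 = 2
~(x_1 ∧ x_1) = ~2 = 0
x_2 ∧ x_1 = 1 ∧ 2 = 1
(x_2 ∧ x_1) ∧ x_2 = 1 ∧ 1 = 1
~((x_2 ∧ x_1) ∧ x_2) = ~1 = 1
~(x_1 ∧ x_1) → ~((x_2 ∧ x_1) ∧ x_2) = 0 → 1 = 2
(((x_2 ∧ x_1) ∧ x_2) → (x_1 ∧ ~x_1)) ↔ (~(x_1 ∧ x_1) → ~((x_2 ∧ x_1) ∧ x_2)) = 1 ↔ 2 = 1
This gives 1 ≠ 2.

No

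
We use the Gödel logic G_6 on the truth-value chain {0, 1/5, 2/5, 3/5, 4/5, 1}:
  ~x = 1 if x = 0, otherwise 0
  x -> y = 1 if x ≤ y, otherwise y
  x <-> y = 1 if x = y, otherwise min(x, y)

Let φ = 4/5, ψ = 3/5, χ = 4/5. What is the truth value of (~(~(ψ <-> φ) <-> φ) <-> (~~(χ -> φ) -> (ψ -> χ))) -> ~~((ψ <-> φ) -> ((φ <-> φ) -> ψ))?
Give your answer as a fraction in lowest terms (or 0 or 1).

1

ψ <-> φ = 3/5 <-> 4/5 = 3/5
~(ψ <-> φ) = ~3/5 = 0
~(ψ <-> φ) <-> φ = 0 <-> 4/5 = 0
~(~(ψ <-> φ) <-> φ) = ~0 = 1
χ -> φ = 4/5 -> 4/5 = 1
~(χ -> φ) = ~1 = 0
~~(χ -> φ) = ~0 = 1
ψ -> χ = 3/5 -> 4/5 = 1
~~(χ -> φ) -> (ψ -> χ) = 1 -> 1 = 1
~(~(ψ <-> φ) <-> φ) <-> (~~(χ -> φ) -> (ψ -> χ)) = 1 <-> 1 = 1
ψ <-> φ = 3/5 <-> 4/5 = 3/5
φ <-> φ = 4/5 <-> 4/5 = 1
(φ <-> φ) -> ψ = 1 -> 3/5 = 3/5
(ψ <-> φ) -> ((φ <-> φ) -> ψ) = 3/5 -> 3/5 = 1
~((ψ <-> φ) -> ((φ <-> φ) -> ψ)) = ~1 = 0
~~((ψ <-> φ) -> ((φ <-> φ) -> ψ)) = ~0 = 1
(~(~(ψ <-> φ) <-> φ) <-> (~~(χ -> φ) -> (ψ -> χ))) -> ~~((ψ <-> φ) -> ((φ <-> φ) -> ψ)) = 1 -> 1 = 1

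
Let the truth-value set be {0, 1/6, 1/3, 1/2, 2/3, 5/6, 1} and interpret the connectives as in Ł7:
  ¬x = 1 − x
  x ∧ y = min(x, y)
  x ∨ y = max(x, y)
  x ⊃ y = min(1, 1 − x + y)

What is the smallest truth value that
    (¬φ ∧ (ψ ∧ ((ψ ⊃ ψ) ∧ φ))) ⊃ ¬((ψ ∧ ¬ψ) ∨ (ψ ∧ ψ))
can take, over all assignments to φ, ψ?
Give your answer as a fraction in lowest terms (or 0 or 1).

1/2

Take φ = 1/2, ψ = 1:
¬φ = ¬1/2 = 1/2
ψ ⊃ ψ = 1 ⊃ 1 = 1
(ψ ⊃ ψ) ∧ φ = 1 ∧ 1/2 = 1/2
ψ ∧ ((ψ ⊃ ψ) ∧ φ) = 1 ∧ 1/2 = 1/2
¬φ ∧ (ψ ∧ ((ψ ⊃ ψ) ∧ φ)) = 1/2 ∧ 1/2 = 1/2
¬ψ = ¬1 = 0
ψ ∧ ¬ψ = 1 ∧ 0 = 0
ψ ∧ ψ = 1 ∧ 1 = 1
(ψ ∧ ¬ψ) ∨ (ψ ∧ ψ) = 0 ∨ 1 = 1
¬((ψ ∧ ¬ψ) ∨ (ψ ∧ ψ)) = ¬1 = 0
(¬φ ∧ (ψ ∧ ((ψ ⊃ ψ) ∧ φ))) ⊃ ¬((ψ ∧ ¬ψ) ∨ (ψ ∧ ψ)) = 1/2 ⊃ 0 = 1/2
No assignment yields a value below 1/2, so this is the minimum.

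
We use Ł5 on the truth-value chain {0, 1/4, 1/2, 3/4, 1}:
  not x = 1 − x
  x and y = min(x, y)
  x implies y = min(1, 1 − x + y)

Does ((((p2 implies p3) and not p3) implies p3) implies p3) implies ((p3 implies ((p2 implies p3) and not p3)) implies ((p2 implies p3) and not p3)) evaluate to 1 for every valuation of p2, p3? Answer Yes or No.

Yes

At p2 = 3/4, p3 = 1, for instance:
p2 implies p3 = 3/4 implies 1 = 1
not p3 = not 1 = 0
(p2 implies p3) and not p3 = 1 and 0 = 0
((p2 implies p3) and not p3) implies p3 = 0 implies 1 = 1
(((p2 implies p3) and not p3) implies p3) implies p3 = 1 implies 1 = 1
p3 implies ((p2 implies p3) and not p3) = 1 implies 0 = 0
(p3 implies ((p2 implies p3) and not p3)) implies ((p2 implies p3) and not p3) = 0 implies 0 = 1
((((p2 implies p3) and not p3) implies p3) implies p3) implies ((p3 implies ((p2 implies p3) and not p3)) implies ((p2 implies p3) and not p3)) = 1 implies 1 = 1
and checking the remaining 24 assignments likewise gives ≥ 1 in every case.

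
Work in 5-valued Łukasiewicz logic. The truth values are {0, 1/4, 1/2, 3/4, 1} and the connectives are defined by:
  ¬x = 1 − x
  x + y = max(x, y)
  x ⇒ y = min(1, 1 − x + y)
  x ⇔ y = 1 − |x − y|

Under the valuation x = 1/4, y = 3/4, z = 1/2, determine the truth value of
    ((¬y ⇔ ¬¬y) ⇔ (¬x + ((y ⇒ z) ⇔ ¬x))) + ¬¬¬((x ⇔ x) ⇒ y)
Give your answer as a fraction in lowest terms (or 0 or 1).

¬y = ¬3/4 = 1/4
¬y = ¬3/4 = 1/4
¬¬y = ¬1/4 = 3/4
¬y ⇔ ¬¬y = 1/4 ⇔ 3/4 = 1/2
¬x = ¬1/4 = 3/4
y ⇒ z = 3/4 ⇒ 1/2 = 3/4
¬x = ¬1/4 = 3/4
(y ⇒ z) ⇔ ¬x = 3/4 ⇔ 3/4 = 1
¬x + ((y ⇒ z) ⇔ ¬x) = 3/4 + 1 = 1
(¬y ⇔ ¬¬y) ⇔ (¬x + ((y ⇒ z) ⇔ ¬x)) = 1/2 ⇔ 1 = 1/2
x ⇔ x = 1/4 ⇔ 1/4 = 1
(x ⇔ x) ⇒ y = 1 ⇒ 3/4 = 3/4
¬((x ⇔ x) ⇒ y) = ¬3/4 = 1/4
¬¬((x ⇔ x) ⇒ y) = ¬1/4 = 3/4
¬¬¬((x ⇔ x) ⇒ y) = ¬3/4 = 1/4
((¬y ⇔ ¬¬y) ⇔ (¬x + ((y ⇒ z) ⇔ ¬x))) + ¬¬¬((x ⇔ x) ⇒ y) = 1/2 + 1/4 = 1/2

1/2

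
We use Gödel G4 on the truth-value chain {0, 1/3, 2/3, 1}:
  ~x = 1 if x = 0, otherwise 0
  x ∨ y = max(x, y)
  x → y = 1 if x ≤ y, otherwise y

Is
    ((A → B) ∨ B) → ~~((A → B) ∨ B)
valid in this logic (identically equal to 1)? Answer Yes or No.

A = 0, B = 0 ↦ 1
A = 0, B = 1/3 ↦ 1
A = 0, B = 2/3 ↦ 1
A = 0, B = 1 ↦ 1
A = 1/3, B = 0 ↦ 1
A = 1/3, B = 1/3 ↦ 1
A = 1/3, B = 2/3 ↦ 1
A = 1/3, B = 1 ↦ 1
A = 2/3, B = 0 ↦ 1
A = 2/3, B = 1/3 ↦ 1
A = 2/3, B = 2/3 ↦ 1
A = 2/3, B = 1 ↦ 1
A = 1, B = 0 ↦ 1
A = 1, B = 1/3 ↦ 1
A = 1, B = 2/3 ↦ 1
A = 1, B = 1 ↦ 1
Every assignment gives a value ≥ 1.

Yes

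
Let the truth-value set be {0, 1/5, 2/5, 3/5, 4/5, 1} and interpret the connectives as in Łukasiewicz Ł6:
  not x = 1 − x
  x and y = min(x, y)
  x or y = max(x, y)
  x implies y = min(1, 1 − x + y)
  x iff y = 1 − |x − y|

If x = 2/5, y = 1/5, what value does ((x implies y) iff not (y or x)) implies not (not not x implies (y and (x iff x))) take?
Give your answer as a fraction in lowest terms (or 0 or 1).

2/5

x implies y = 2/5 implies 1/5 = 4/5
y or x = 1/5 or 2/5 = 2/5
not (y or x) = not 2/5 = 3/5
(x implies y) iff not (y or x) = 4/5 iff 3/5 = 4/5
not x = not 2/5 = 3/5
not not x = not 3/5 = 2/5
x iff x = 2/5 iff 2/5 = 1
y and (x iff x) = 1/5 and 1 = 1/5
not not x implies (y and (x iff x)) = 2/5 implies 1/5 = 4/5
not (not not x implies (y and (x iff x))) = not 4/5 = 1/5
((x implies y) iff not (y or x)) implies not (not not x implies (y and (x iff x))) = 4/5 implies 1/5 = 2/5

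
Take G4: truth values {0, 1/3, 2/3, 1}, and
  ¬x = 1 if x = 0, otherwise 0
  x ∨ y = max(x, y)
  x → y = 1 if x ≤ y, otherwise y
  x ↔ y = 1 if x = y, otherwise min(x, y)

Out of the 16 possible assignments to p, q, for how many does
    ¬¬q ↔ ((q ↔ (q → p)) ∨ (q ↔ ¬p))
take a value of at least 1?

p = 0, q = 0 ↦ 1  ≥
p = 0, q = 1/3 ↦ 1/3  <
p = 0, q = 2/3 ↦ 2/3  <
p = 0, q = 1 ↦ 1  ≥
p = 1/3, q = 0 ↦ 0  <
p = 1/3, q = 1/3 ↦ 1/3  <
p = 1/3, q = 2/3 ↦ 1/3  <
p = 1/3, q = 1 ↦ 1/3  <
p = 2/3, q = 0 ↦ 0  <
p = 2/3, q = 1/3 ↦ 1/3  <
p = 2/3, q = 2/3 ↦ 2/3  <
p = 2/3, q = 1 ↦ 2/3  <
p = 1, q = 0 ↦ 0  <
p = 1, q = 1/3 ↦ 1/3  <
p = 1, q = 2/3 ↦ 2/3  <
p = 1, q = 1 ↦ 1  ≥
So 3 of the 16 assignments meet the threshold.

3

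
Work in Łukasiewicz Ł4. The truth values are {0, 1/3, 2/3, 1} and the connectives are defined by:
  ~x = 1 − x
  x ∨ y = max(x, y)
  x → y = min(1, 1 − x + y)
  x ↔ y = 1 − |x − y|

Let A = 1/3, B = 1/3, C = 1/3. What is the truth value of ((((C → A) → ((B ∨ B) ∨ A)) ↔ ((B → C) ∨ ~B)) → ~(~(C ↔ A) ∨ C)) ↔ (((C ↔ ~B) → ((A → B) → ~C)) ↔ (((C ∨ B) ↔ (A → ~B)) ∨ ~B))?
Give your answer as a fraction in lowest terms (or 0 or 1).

2/3

C → A = 1/3 → 1/3 = 1
B ∨ B = 1/3 ∨ 1/3 = 1/3
(B ∨ B) ∨ A = 1/3 ∨ 1/3 = 1/3
(C → A) → ((B ∨ B) ∨ A) = 1 → 1/3 = 1/3
B → C = 1/3 → 1/3 = 1
~B = ~1/3 = 2/3
(B → C) ∨ ~B = 1 ∨ 2/3 = 1
((C → A) → ((B ∨ B) ∨ A)) ↔ ((B → C) ∨ ~B) = 1/3 ↔ 1 = 1/3
C ↔ A = 1/3 ↔ 1/3 = 1
~(C ↔ A) = ~1 = 0
~(C ↔ A) ∨ C = 0 ∨ 1/3 = 1/3
~(~(C ↔ A) ∨ C) = ~1/3 = 2/3
(((C → A) → ((B ∨ B) ∨ A)) ↔ ((B → C) ∨ ~B)) → ~(~(C ↔ A) ∨ C) = 1/3 → 2/3 = 1
~B = ~1/3 = 2/3
C ↔ ~B = 1/3 ↔ 2/3 = 2/3
A → B = 1/3 → 1/3 = 1
~C = ~1/3 = 2/3
(A → B) → ~C = 1 → 2/3 = 2/3
(C ↔ ~B) → ((A → B) → ~C) = 2/3 → 2/3 = 1
C ∨ B = 1/3 ∨ 1/3 = 1/3
~B = ~1/3 = 2/3
A → ~B = 1/3 → 2/3 = 1
(C ∨ B) ↔ (A → ~B) = 1/3 ↔ 1 = 1/3
~B = ~1/3 = 2/3
((C ∨ B) ↔ (A → ~B)) ∨ ~B = 1/3 ∨ 2/3 = 2/3
((C ↔ ~B) → ((A → B) → ~C)) ↔ (((C ∨ B) ↔ (A → ~B)) ∨ ~B) = 1 ↔ 2/3 = 2/3
((((C → A) → ((B ∨ B) ∨ A)) ↔ ((B → C) ∨ ~B)) → ~(~(C ↔ A) ∨ C)) ↔ (((C ↔ ~B) → ((A → B) → ~C)) ↔ (((C ∨ B) ↔ (A → ~B)) ∨ ~B)) = 1 ↔ 2/3 = 2/3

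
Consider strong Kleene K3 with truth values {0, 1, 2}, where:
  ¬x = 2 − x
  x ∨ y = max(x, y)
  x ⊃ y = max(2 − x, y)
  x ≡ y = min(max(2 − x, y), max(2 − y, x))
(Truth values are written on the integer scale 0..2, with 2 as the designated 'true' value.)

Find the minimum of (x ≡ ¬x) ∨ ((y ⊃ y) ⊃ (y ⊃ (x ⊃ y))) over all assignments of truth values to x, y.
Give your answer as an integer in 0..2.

Take x = 1, y = 1:
¬x = ¬1 = 1
x ≡ ¬x = 1 ≡ 1 = 1
y ⊃ y = 1 ⊃ 1 = 1
x ⊃ y = 1 ⊃ 1 = 1
y ⊃ (x ⊃ y) = 1 ⊃ 1 = 1
(y ⊃ y) ⊃ (y ⊃ (x ⊃ y)) = 1 ⊃ 1 = 1
(x ≡ ¬x) ∨ ((y ⊃ y) ⊃ (y ⊃ (x ⊃ y))) = 1 ∨ 1 = 1
No assignment yields a value below 1, so this is the minimum.

1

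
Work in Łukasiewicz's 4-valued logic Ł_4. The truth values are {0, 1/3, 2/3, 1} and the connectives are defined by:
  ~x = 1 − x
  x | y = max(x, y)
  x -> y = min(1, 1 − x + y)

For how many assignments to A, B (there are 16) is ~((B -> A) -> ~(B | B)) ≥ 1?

A = 0, B = 0 ↦ 0  <
A = 0, B = 1/3 ↦ 0  <
A = 0, B = 2/3 ↦ 0  <
A = 0, B = 1 ↦ 0  <
A = 1/3, B = 0 ↦ 0  <
A = 1/3, B = 1/3 ↦ 1/3  <
A = 1/3, B = 2/3 ↦ 1/3  <
A = 1/3, B = 1 ↦ 1/3  <
A = 2/3, B = 0 ↦ 0  <
A = 2/3, B = 1/3 ↦ 1/3  <
A = 2/3, B = 2/3 ↦ 2/3  <
A = 2/3, B = 1 ↦ 2/3  <
A = 1, B = 0 ↦ 0  <
A = 1, B = 1/3 ↦ 1/3  <
A = 1, B = 2/3 ↦ 2/3  <
A = 1, B = 1 ↦ 1  ≥
So 1 of the 16 assignments meets the threshold.

1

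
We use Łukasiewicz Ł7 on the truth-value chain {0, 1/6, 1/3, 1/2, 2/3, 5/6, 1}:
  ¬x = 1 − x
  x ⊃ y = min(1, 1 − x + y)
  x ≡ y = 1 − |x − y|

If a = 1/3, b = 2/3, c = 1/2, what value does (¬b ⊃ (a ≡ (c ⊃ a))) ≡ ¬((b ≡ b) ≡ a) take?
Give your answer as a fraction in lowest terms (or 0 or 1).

2/3

¬b = ¬2/3 = 1/3
c ⊃ a = 1/2 ⊃ 1/3 = 5/6
a ≡ (c ⊃ a) = 1/3 ≡ 5/6 = 1/2
¬b ⊃ (a ≡ (c ⊃ a)) = 1/3 ⊃ 1/2 = 1
b ≡ b = 2/3 ≡ 2/3 = 1
(b ≡ b) ≡ a = 1 ≡ 1/3 = 1/3
¬((b ≡ b) ≡ a) = ¬1/3 = 2/3
(¬b ⊃ (a ≡ (c ⊃ a))) ≡ ¬((b ≡ b) ≡ a) = 1 ≡ 2/3 = 2/3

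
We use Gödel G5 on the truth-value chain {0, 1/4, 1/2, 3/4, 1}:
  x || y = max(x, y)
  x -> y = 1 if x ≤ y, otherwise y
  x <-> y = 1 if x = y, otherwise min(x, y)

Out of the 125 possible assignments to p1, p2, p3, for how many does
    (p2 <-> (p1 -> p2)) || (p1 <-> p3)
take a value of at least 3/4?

value 1: 85 assignments (counts)
value 3/4: 16 assignments (counts)
value 1/2: 12 assignments
value 1/4: 8 assignments
value 0: 4 assignments
So 101 of the 125 assignments meet the threshold.

101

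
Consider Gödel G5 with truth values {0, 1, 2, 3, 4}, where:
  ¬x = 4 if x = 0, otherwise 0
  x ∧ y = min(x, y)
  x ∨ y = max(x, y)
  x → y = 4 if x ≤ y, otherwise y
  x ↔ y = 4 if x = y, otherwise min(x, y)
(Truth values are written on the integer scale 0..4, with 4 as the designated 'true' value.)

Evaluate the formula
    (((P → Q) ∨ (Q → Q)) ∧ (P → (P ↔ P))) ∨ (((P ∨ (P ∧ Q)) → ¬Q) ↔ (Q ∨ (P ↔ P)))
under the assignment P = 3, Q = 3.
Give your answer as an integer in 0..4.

P → Q = 3 → 3 = 4
Q → Q = 3 → 3 = 4
(P → Q) ∨ (Q → Q) = 4 ∨ 4 = 4
P ↔ P = 3 ↔ 3 = 4
P → (P ↔ P) = 3 → 4 = 4
((P → Q) ∨ (Q → Q)) ∧ (P → (P ↔ P)) = 4 ∧ 4 = 4
P ∧ Q = 3 ∧ 3 = 3
P ∨ (P ∧ Q) = 3 ∨ 3 = 3
¬Q = ¬3 = 0
(P ∨ (P ∧ Q)) → ¬Q = 3 → 0 = 0
P ↔ P = 3 ↔ 3 = 4
Q ∨ (P ↔ P) = 3 ∨ 4 = 4
((P ∨ (P ∧ Q)) → ¬Q) ↔ (Q ∨ (P ↔ P)) = 0 ↔ 4 = 0
(((P → Q) ∨ (Q → Q)) ∧ (P → (P ↔ P))) ∨ (((P ∨ (P ∧ Q)) → ¬Q) ↔ (Q ∨ (P ↔ P))) = 4 ∨ 0 = 4

4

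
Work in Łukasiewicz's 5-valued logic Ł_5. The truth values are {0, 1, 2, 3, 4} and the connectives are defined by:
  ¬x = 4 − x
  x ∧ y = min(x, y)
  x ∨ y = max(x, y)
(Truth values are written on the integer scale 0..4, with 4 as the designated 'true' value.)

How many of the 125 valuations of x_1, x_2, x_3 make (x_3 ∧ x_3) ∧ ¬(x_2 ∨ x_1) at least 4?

1

value 4: 1 assignment (counts)
value 3: 7 assignments
value 2: 19 assignments
value 1: 37 assignments
value 0: 61 assignments
So 1 of the 125 assignments meets the threshold.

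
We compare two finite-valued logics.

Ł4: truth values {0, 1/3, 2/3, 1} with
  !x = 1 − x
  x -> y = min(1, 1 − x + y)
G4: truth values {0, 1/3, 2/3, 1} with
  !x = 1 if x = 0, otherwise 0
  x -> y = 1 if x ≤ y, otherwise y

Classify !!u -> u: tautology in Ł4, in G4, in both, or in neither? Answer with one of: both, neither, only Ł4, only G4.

In Ł4: every assignment gives 1 — tautology.
In G4: at u = 1/3 the value is 1/3 — not a tautology.

only Ł4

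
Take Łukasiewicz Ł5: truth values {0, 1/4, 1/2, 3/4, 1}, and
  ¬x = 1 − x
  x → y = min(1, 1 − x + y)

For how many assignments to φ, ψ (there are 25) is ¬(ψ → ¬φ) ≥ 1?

value 1: 1 assignment (counts)
value 3/4: 2 assignments
value 1/2: 3 assignments
value 1/4: 4 assignments
value 0: 15 assignments
So 1 of the 25 assignments meets the threshold.

1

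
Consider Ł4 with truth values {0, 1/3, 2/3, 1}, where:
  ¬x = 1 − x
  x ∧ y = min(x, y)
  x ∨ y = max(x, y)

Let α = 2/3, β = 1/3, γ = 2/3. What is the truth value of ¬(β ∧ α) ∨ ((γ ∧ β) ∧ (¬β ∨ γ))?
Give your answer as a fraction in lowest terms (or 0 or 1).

β ∧ α = 1/3 ∧ 2/3 = 1/3
¬(β ∧ α) = ¬1/3 = 2/3
γ ∧ β = 2/3 ∧ 1/3 = 1/3
¬β = ¬1/3 = 2/3
¬β ∨ γ = 2/3 ∨ 2/3 = 2/3
(γ ∧ β) ∧ (¬β ∨ γ) = 1/3 ∧ 2/3 = 1/3
¬(β ∧ α) ∨ ((γ ∧ β) ∧ (¬β ∨ γ)) = 2/3 ∨ 1/3 = 2/3

2/3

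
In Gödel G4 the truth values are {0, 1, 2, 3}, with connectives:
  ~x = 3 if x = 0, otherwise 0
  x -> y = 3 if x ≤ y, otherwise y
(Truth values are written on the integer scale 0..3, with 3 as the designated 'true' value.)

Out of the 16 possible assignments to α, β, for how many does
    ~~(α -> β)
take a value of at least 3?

13

α = 0, β = 0 ↦ 3  ≥
α = 0, β = 1 ↦ 3  ≥
α = 0, β = 2 ↦ 3  ≥
α = 0, β = 3 ↦ 3  ≥
α = 1, β = 0 ↦ 0  <
α = 1, β = 1 ↦ 3  ≥
α = 1, β = 2 ↦ 3  ≥
α = 1, β = 3 ↦ 3  ≥
α = 2, β = 0 ↦ 0  <
α = 2, β = 1 ↦ 3  ≥
α = 2, β = 2 ↦ 3  ≥
α = 2, β = 3 ↦ 3  ≥
α = 3, β = 0 ↦ 0  <
α = 3, β = 1 ↦ 3  ≥
α = 3, β = 2 ↦ 3  ≥
α = 3, β = 3 ↦ 3  ≥
So 13 of the 16 assignments meet the threshold.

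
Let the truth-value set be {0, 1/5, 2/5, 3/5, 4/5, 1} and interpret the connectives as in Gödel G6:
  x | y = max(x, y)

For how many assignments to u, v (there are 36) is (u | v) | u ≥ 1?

value 1: 11 assignments (counts)
value 4/5: 9 assignments
value 3/5: 7 assignments
value 2/5: 5 assignments
value 1/5: 3 assignments
value 0: 1 assignment
So 11 of the 36 assignments meet the threshold.

11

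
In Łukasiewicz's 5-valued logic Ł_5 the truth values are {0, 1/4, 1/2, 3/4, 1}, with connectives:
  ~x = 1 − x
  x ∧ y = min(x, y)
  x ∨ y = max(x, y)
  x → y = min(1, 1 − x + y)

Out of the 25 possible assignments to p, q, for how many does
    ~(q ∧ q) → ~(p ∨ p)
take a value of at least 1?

value 1: 15 assignments (counts)
value 3/4: 4 assignments
value 1/2: 3 assignments
value 1/4: 2 assignments
value 0: 1 assignment
So 15 of the 25 assignments meet the threshold.

15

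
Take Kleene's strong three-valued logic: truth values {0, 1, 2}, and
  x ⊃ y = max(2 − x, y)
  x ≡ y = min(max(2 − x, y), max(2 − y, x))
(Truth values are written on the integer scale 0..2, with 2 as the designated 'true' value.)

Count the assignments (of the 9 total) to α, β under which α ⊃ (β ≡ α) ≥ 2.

4

α = 0, β = 0 ↦ 2  ≥
α = 0, β = 1 ↦ 2  ≥
α = 0, β = 2 ↦ 2  ≥
α = 1, β = 0 ↦ 1  <
α = 1, β = 1 ↦ 1  <
α = 1, β = 2 ↦ 1  <
α = 2, β = 0 ↦ 0  <
α = 2, β = 1 ↦ 1  <
α = 2, β = 2 ↦ 2  ≥
So 4 of the 9 assignments meet the threshold.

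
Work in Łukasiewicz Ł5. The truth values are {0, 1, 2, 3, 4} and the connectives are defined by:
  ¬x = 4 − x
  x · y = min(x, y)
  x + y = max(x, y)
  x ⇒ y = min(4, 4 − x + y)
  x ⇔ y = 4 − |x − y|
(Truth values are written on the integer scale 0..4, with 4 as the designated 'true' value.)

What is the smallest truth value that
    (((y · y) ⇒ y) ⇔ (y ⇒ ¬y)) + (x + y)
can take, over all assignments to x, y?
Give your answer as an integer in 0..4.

Take x = 0, y = 3:
y · y = 3 · 3 = 3
(y · y) ⇒ y = 3 ⇒ 3 = 4
¬y = ¬3 = 1
y ⇒ ¬y = 3 ⇒ 1 = 2
((y · y) ⇒ y) ⇔ (y ⇒ ¬y) = 4 ⇔ 2 = 2
x + y = 0 + 3 = 3
(((y · y) ⇒ y) ⇔ (y ⇒ ¬y)) + (x + y) = 2 + 3 = 3
No assignment yields a value below 3, so this is the minimum.

3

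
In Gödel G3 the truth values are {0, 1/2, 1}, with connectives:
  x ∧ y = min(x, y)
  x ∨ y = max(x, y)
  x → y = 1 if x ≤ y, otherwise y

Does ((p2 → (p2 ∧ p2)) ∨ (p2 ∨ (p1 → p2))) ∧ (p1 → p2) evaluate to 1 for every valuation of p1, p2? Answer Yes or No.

Counterexample: take p1 = 1/2, p2 = 0.
p2 ∧ p2 = 0 ∧ 0 = 0
p2 → (p2 ∧ p2) = 0 → 0 = 1
p1 → p2 = 1/2 → 0 = 0
p2 ∨ (p1 → p2) = 0 ∨ 0 = 0
(p2 → (p2 ∧ p2)) ∨ (p2 ∨ (p1 → p2)) = 1 ∨ 0 = 1
p1 → p2 = 1/2 → 0 = 0
((p2 → (p2 ∧ p2)) ∨ (p2 ∨ (p1 → p2))) ∧ (p1 → p2) = 1 ∧ 0 = 0
This gives 0 ≠ 1.

No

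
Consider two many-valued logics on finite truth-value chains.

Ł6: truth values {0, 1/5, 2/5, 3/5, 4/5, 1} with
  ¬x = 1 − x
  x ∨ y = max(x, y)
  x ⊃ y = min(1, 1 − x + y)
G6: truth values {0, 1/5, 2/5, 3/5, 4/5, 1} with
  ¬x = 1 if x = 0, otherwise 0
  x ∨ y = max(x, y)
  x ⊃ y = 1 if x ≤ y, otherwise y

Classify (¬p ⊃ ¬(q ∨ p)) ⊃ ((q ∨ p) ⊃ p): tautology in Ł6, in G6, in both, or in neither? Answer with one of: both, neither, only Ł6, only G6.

In Ł6: every assignment gives 1 — tautology.
In G6: at p = 1/5, q = 2/5 the value is 1/5 — not a tautology.

only Ł6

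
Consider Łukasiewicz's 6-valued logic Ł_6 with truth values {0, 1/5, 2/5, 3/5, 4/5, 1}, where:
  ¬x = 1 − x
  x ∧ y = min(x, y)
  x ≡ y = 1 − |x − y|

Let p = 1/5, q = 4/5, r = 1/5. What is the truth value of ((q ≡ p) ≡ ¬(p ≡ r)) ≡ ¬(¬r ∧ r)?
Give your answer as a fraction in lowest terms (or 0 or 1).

4/5

q ≡ p = 4/5 ≡ 1/5 = 2/5
p ≡ r = 1/5 ≡ 1/5 = 1
¬(p ≡ r) = ¬1 = 0
(q ≡ p) ≡ ¬(p ≡ r) = 2/5 ≡ 0 = 3/5
¬r = ¬1/5 = 4/5
¬r ∧ r = 4/5 ∧ 1/5 = 1/5
¬(¬r ∧ r) = ¬1/5 = 4/5
((q ≡ p) ≡ ¬(p ≡ r)) ≡ ¬(¬r ∧ r) = 3/5 ≡ 4/5 = 4/5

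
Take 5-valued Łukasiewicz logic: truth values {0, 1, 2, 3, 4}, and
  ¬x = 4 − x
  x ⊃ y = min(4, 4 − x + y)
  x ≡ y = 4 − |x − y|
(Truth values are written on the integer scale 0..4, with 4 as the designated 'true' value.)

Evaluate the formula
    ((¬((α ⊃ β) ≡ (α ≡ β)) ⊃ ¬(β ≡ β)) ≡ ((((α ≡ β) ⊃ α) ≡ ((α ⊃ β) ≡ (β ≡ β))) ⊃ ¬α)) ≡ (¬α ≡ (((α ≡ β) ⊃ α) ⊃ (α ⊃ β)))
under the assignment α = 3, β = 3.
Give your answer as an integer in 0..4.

3

α ⊃ β = 3 ⊃ 3 = 4
α ≡ β = 3 ≡ 3 = 4
(α ⊃ β) ≡ (α ≡ β) = 4 ≡ 4 = 4
¬((α ⊃ β) ≡ (α ≡ β)) = ¬4 = 0
β ≡ β = 3 ≡ 3 = 4
¬(β ≡ β) = ¬4 = 0
¬((α ⊃ β) ≡ (α ≡ β)) ⊃ ¬(β ≡ β) = 0 ⊃ 0 = 4
α ≡ β = 3 ≡ 3 = 4
(α ≡ β) ⊃ α = 4 ⊃ 3 = 3
α ⊃ β = 3 ⊃ 3 = 4
β ≡ β = 3 ≡ 3 = 4
(α ⊃ β) ≡ (β ≡ β) = 4 ≡ 4 = 4
((α ≡ β) ⊃ α) ≡ ((α ⊃ β) ≡ (β ≡ β)) = 3 ≡ 4 = 3
¬α = ¬3 = 1
(((α ≡ β) ⊃ α) ≡ ((α ⊃ β) ≡ (β ≡ β))) ⊃ ¬α = 3 ⊃ 1 = 2
(¬((α ⊃ β) ≡ (α ≡ β)) ⊃ ¬(β ≡ β)) ≡ ((((α ≡ β) ⊃ α) ≡ ((α ⊃ β) ≡ (β ≡ β))) ⊃ ¬α) = 4 ≡ 2 = 2
¬α = ¬3 = 1
α ≡ β = 3 ≡ 3 = 4
(α ≡ β) ⊃ α = 4 ⊃ 3 = 3
α ⊃ β = 3 ⊃ 3 = 4
((α ≡ β) ⊃ α) ⊃ (α ⊃ β) = 3 ⊃ 4 = 4
¬α ≡ (((α ≡ β) ⊃ α) ⊃ (α ⊃ β)) = 1 ≡ 4 = 1
((¬((α ⊃ β) ≡ (α ≡ β)) ⊃ ¬(β ≡ β)) ≡ ((((α ≡ β) ⊃ α) ≡ ((α ⊃ β) ≡ (β ≡ β))) ⊃ ¬α)) ≡ (¬α ≡ (((α ≡ β) ⊃ α) ⊃ (α ⊃ β))) = 2 ≡ 1 = 3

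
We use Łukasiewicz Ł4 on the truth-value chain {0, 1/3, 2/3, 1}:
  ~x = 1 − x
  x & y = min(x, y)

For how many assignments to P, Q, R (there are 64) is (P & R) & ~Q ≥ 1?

value 1: 1 assignment (counts)
value 2/3: 7 assignments
value 1/3: 19 assignments
value 0: 37 assignments
So 1 of the 64 assignments meets the threshold.

1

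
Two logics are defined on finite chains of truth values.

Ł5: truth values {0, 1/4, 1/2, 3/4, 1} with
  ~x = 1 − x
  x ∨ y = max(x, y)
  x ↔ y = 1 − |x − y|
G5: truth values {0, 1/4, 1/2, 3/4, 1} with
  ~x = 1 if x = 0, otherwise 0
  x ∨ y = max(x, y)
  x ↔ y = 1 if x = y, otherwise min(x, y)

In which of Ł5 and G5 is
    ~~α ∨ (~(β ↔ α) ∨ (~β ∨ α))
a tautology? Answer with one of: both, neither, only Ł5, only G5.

only G5

In Ł5: at α = 0, β = 1/4 the value is 3/4 — not a tautology.
In G5: every assignment gives 1 — tautology.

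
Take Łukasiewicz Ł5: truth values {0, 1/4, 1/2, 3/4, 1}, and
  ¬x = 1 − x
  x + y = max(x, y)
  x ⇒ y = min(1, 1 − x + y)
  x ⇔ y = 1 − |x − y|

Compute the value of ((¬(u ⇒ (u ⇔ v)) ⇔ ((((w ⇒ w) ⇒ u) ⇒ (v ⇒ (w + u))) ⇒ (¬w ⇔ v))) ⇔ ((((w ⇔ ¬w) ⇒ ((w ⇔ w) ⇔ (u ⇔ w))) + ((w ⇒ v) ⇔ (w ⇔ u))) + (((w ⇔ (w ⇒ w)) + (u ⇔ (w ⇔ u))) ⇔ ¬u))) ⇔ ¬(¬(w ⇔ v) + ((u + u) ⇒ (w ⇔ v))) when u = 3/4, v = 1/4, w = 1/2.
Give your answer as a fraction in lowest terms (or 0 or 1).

u ⇔ v = 3/4 ⇔ 1/4 = 1/2
u ⇒ (u ⇔ v) = 3/4 ⇒ 1/2 = 3/4
¬(u ⇒ (u ⇔ v)) = ¬3/4 = 1/4
w ⇒ w = 1/2 ⇒ 1/2 = 1
(w ⇒ w) ⇒ u = 1 ⇒ 3/4 = 3/4
w + u = 1/2 + 3/4 = 3/4
v ⇒ (w + u) = 1/4 ⇒ 3/4 = 1
((w ⇒ w) ⇒ u) ⇒ (v ⇒ (w + u)) = 3/4 ⇒ 1 = 1
¬w = ¬1/2 = 1/2
¬w ⇔ v = 1/2 ⇔ 1/4 = 3/4
(((w ⇒ w) ⇒ u) ⇒ (v ⇒ (w + u))) ⇒ (¬w ⇔ v) = 1 ⇒ 3/4 = 3/4
¬(u ⇒ (u ⇔ v)) ⇔ ((((w ⇒ w) ⇒ u) ⇒ (v ⇒ (w + u))) ⇒ (¬w ⇔ v)) = 1/4 ⇔ 3/4 = 1/2
¬w = ¬1/2 = 1/2
w ⇔ ¬w = 1/2 ⇔ 1/2 = 1
w ⇔ w = 1/2 ⇔ 1/2 = 1
u ⇔ w = 3/4 ⇔ 1/2 = 3/4
(w ⇔ w) ⇔ (u ⇔ w) = 1 ⇔ 3/4 = 3/4
(w ⇔ ¬w) ⇒ ((w ⇔ w) ⇔ (u ⇔ w)) = 1 ⇒ 3/4 = 3/4
w ⇒ v = 1/2 ⇒ 1/4 = 3/4
w ⇔ u = 1/2 ⇔ 3/4 = 3/4
(w ⇒ v) ⇔ (w ⇔ u) = 3/4 ⇔ 3/4 = 1
((w ⇔ ¬w) ⇒ ((w ⇔ w) ⇔ (u ⇔ w))) + ((w ⇒ v) ⇔ (w ⇔ u)) = 3/4 + 1 = 1
w ⇒ w = 1/2 ⇒ 1/2 = 1
w ⇔ (w ⇒ w) = 1/2 ⇔ 1 = 1/2
w ⇔ u = 1/2 ⇔ 3/4 = 3/4
u ⇔ (w ⇔ u) = 3/4 ⇔ 3/4 = 1
(w ⇔ (w ⇒ w)) + (u ⇔ (w ⇔ u)) = 1/2 + 1 = 1
¬u = ¬3/4 = 1/4
((w ⇔ (w ⇒ w)) + (u ⇔ (w ⇔ u))) ⇔ ¬u = 1 ⇔ 1/4 = 1/4
(((w ⇔ ¬w) ⇒ ((w ⇔ w) ⇔ (u ⇔ w))) + ((w ⇒ v) ⇔ (w ⇔ u))) + (((w ⇔ (w ⇒ w)) + (u ⇔ (w ⇔ u))) ⇔ ¬u) = 1 + 1/4 = 1
(¬(u ⇒ (u ⇔ v)) ⇔ ((((w ⇒ w) ⇒ u) ⇒ (v ⇒ (w + u))) ⇒ (¬w ⇔ v))) ⇔ ((((w ⇔ ¬w) ⇒ ((w ⇔ w) ⇔ (u ⇔ w))) + ((w ⇒ v) ⇔ (w ⇔ u))) + (((w ⇔ (w ⇒ w)) + (u ⇔ (w ⇔ u))) ⇔ ¬u)) = 1/2 ⇔ 1 = 1/2
w ⇔ v = 1/2 ⇔ 1/4 = 3/4
¬(w ⇔ v) = ¬3/4 = 1/4
u + u = 3/4 + 3/4 = 3/4
w ⇔ v = 1/2 ⇔ 1/4 = 3/4
(u + u) ⇒ (w ⇔ v) = 3/4 ⇒ 3/4 = 1
¬(w ⇔ v) + ((u + u) ⇒ (w ⇔ v)) = 1/4 + 1 = 1
¬(¬(w ⇔ v) + ((u + u) ⇒ (w ⇔ v))) = ¬1 = 0
((¬(u ⇒ (u ⇔ v)) ⇔ ((((w ⇒ w) ⇒ u) ⇒ (v ⇒ (w + u))) ⇒ (¬w ⇔ v))) ⇔ ((((w ⇔ ¬w) ⇒ ((w ⇔ w) ⇔ (u ⇔ w))) + ((w ⇒ v) ⇔ (w ⇔ u))) + (((w ⇔ (w ⇒ w)) + (u ⇔ (w ⇔ u))) ⇔ ¬u))) ⇔ ¬(¬(w ⇔ v) + ((u + u) ⇒ (w ⇔ v))) = 1/2 ⇔ 0 = 1/2

1/2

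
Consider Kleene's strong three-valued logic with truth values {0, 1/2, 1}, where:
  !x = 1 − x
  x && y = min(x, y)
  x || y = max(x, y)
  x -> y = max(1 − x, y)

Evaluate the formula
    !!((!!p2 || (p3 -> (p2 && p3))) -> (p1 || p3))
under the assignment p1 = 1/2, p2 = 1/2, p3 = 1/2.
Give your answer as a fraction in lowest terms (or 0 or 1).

1/2

!p2 = !1/2 = 1/2
!!p2 = !1/2 = 1/2
p2 && p3 = 1/2 && 1/2 = 1/2
p3 -> (p2 && p3) = 1/2 -> 1/2 = 1/2
!!p2 || (p3 -> (p2 && p3)) = 1/2 || 1/2 = 1/2
p1 || p3 = 1/2 || 1/2 = 1/2
(!!p2 || (p3 -> (p2 && p3))) -> (p1 || p3) = 1/2 -> 1/2 = 1/2
!((!!p2 || (p3 -> (p2 && p3))) -> (p1 || p3)) = !1/2 = 1/2
!!((!!p2 || (p3 -> (p2 && p3))) -> (p1 || p3)) = !1/2 = 1/2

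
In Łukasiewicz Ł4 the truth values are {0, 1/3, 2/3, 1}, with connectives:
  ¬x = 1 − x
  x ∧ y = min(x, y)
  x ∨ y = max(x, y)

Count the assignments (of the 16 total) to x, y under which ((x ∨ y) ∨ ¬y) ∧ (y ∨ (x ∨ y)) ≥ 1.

x = 0, y = 0 ↦ 0  <
x = 0, y = 1/3 ↦ 1/3  <
x = 0, y = 2/3 ↦ 2/3  <
x = 0, y = 1 ↦ 1  ≥
x = 1/3, y = 0 ↦ 1/3  <
x = 1/3, y = 1/3 ↦ 1/3  <
x = 1/3, y = 2/3 ↦ 2/3  <
x = 1/3, y = 1 ↦ 1  ≥
x = 2/3, y = 0 ↦ 2/3  <
x = 2/3, y = 1/3 ↦ 2/3  <
x = 2/3, y = 2/3 ↦ 2/3  <
x = 2/3, y = 1 ↦ 1  ≥
x = 1, y = 0 ↦ 1  ≥
x = 1, y = 1/3 ↦ 1  ≥
x = 1, y = 2/3 ↦ 1  ≥
x = 1, y = 1 ↦ 1  ≥
So 7 of the 16 assignments meet the threshold.

7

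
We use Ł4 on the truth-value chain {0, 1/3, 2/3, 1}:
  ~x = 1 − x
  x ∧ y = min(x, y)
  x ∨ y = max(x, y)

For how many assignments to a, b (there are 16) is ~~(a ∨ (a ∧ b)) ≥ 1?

4

a = 0, b = 0 ↦ 0  <
a = 0, b = 1/3 ↦ 0  <
a = 0, b = 2/3 ↦ 0  <
a = 0, b = 1 ↦ 0  <
a = 1/3, b = 0 ↦ 1/3  <
a = 1/3, b = 1/3 ↦ 1/3  <
a = 1/3, b = 2/3 ↦ 1/3  <
a = 1/3, b = 1 ↦ 1/3  <
a = 2/3, b = 0 ↦ 2/3  <
a = 2/3, b = 1/3 ↦ 2/3  <
a = 2/3, b = 2/3 ↦ 2/3  <
a = 2/3, b = 1 ↦ 2/3  <
a = 1, b = 0 ↦ 1  ≥
a = 1, b = 1/3 ↦ 1  ≥
a = 1, b = 2/3 ↦ 1  ≥
a = 1, b = 1 ↦ 1  ≥
So 4 of the 16 assignments meet the threshold.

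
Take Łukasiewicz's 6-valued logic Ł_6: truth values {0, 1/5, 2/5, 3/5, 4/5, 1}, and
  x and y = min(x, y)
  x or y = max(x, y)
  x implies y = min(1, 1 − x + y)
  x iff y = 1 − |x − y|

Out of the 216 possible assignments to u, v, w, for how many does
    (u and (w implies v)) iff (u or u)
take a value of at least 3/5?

value 1: 181 assignments (counts)
value 4/5: 15 assignments (counts)
value 3/5: 10 assignments (counts)
value 2/5: 6 assignments
value 1/5: 3 assignments
value 0: 1 assignment
So 206 of the 216 assignments meet the threshold.

206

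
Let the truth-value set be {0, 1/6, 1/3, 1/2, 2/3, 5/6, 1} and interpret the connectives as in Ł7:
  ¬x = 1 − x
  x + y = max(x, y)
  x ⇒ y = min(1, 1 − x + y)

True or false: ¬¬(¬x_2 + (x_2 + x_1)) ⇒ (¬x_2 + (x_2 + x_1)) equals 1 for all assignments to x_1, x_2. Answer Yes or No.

At x_1 = 1, x_2 = 1/6, for instance:
¬x_2 = ¬1/6 = 5/6
x_2 + x_1 = 1/6 + 1 = 1
¬x_2 + (x_2 + x_1) = 5/6 + 1 = 1
¬(¬x_2 + (x_2 + x_1)) = ¬1 = 0
¬¬(¬x_2 + (x_2 + x_1)) = ¬0 = 1
¬¬(¬x_2 + (x_2 + x_1)) ⇒ (¬x_2 + (x_2 + x_1)) = 1 ⇒ 1 = 1
and checking the remaining 48 assignments likewise gives ≥ 1 in every case.

Yes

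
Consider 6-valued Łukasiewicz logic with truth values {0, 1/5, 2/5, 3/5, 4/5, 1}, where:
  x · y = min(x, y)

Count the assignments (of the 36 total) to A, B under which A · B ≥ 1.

1

value 1: 1 assignment (counts)
value 4/5: 3 assignments
value 3/5: 5 assignments
value 2/5: 7 assignments
value 1/5: 9 assignments
value 0: 11 assignments
So 1 of the 36 assignments meets the threshold.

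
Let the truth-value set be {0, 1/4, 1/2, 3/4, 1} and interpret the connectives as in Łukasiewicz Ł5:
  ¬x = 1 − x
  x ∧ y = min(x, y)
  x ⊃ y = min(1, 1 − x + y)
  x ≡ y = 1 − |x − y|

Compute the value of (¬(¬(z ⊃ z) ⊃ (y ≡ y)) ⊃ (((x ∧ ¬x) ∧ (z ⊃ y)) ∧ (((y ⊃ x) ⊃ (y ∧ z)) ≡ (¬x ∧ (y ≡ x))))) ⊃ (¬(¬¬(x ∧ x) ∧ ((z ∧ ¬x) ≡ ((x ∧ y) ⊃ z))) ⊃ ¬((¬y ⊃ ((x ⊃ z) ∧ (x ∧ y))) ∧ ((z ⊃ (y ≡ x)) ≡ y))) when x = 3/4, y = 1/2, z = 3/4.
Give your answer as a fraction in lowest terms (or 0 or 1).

z ⊃ z = 3/4 ⊃ 3/4 = 1
¬(z ⊃ z) = ¬1 = 0
y ≡ y = 1/2 ≡ 1/2 = 1
¬(z ⊃ z) ⊃ (y ≡ y) = 0 ⊃ 1 = 1
¬(¬(z ⊃ z) ⊃ (y ≡ y)) = ¬1 = 0
¬x = ¬3/4 = 1/4
x ∧ ¬x = 3/4 ∧ 1/4 = 1/4
z ⊃ y = 3/4 ⊃ 1/2 = 3/4
(x ∧ ¬x) ∧ (z ⊃ y) = 1/4 ∧ 3/4 = 1/4
y ⊃ x = 1/2 ⊃ 3/4 = 1
y ∧ z = 1/2 ∧ 3/4 = 1/2
(y ⊃ x) ⊃ (y ∧ z) = 1 ⊃ 1/2 = 1/2
¬x = ¬3/4 = 1/4
y ≡ x = 1/2 ≡ 3/4 = 3/4
¬x ∧ (y ≡ x) = 1/4 ∧ 3/4 = 1/4
((y ⊃ x) ⊃ (y ∧ z)) ≡ (¬x ∧ (y ≡ x)) = 1/2 ≡ 1/4 = 3/4
((x ∧ ¬x) ∧ (z ⊃ y)) ∧ (((y ⊃ x) ⊃ (y ∧ z)) ≡ (¬x ∧ (y ≡ x))) = 1/4 ∧ 3/4 = 1/4
¬(¬(z ⊃ z) ⊃ (y ≡ y)) ⊃ (((x ∧ ¬x) ∧ (z ⊃ y)) ∧ (((y ⊃ x) ⊃ (y ∧ z)) ≡ (¬x ∧ (y ≡ x)))) = 0 ⊃ 1/4 = 1
x ∧ x = 3/4 ∧ 3/4 = 3/4
¬(x ∧ x) = ¬3/4 = 1/4
¬¬(x ∧ x) = ¬1/4 = 3/4
¬x = ¬3/4 = 1/4
z ∧ ¬x = 3/4 ∧ 1/4 = 1/4
x ∧ y = 3/4 ∧ 1/2 = 1/2
(x ∧ y) ⊃ z = 1/2 ⊃ 3/4 = 1
(z ∧ ¬x) ≡ ((x ∧ y) ⊃ z) = 1/4 ≡ 1 = 1/4
¬¬(x ∧ x) ∧ ((z ∧ ¬x) ≡ ((x ∧ y) ⊃ z)) = 3/4 ∧ 1/4 = 1/4
¬(¬¬(x ∧ x) ∧ ((z ∧ ¬x) ≡ ((x ∧ y) ⊃ z))) = ¬1/4 = 3/4
¬y = ¬1/2 = 1/2
x ⊃ z = 3/4 ⊃ 3/4 = 1
x ∧ y = 3/4 ∧ 1/2 = 1/2
(x ⊃ z) ∧ (x ∧ y) = 1 ∧ 1/2 = 1/2
¬y ⊃ ((x ⊃ z) ∧ (x ∧ y)) = 1/2 ⊃ 1/2 = 1
y ≡ x = 1/2 ≡ 3/4 = 3/4
z ⊃ (y ≡ x) = 3/4 ⊃ 3/4 = 1
(z ⊃ (y ≡ x)) ≡ y = 1 ≡ 1/2 = 1/2
(¬y ⊃ ((x ⊃ z) ∧ (x ∧ y))) ∧ ((z ⊃ (y ≡ x)) ≡ y) = 1 ∧ 1/2 = 1/2
¬((¬y ⊃ ((x ⊃ z) ∧ (x ∧ y))) ∧ ((z ⊃ (y ≡ x)) ≡ y)) = ¬1/2 = 1/2
¬(¬¬(x ∧ x) ∧ ((z ∧ ¬x) ≡ ((x ∧ y) ⊃ z))) ⊃ ¬((¬y ⊃ ((x ⊃ z) ∧ (x ∧ y))) ∧ ((z ⊃ (y ≡ x)) ≡ y)) = 3/4 ⊃ 1/2 = 3/4
(¬(¬(z ⊃ z) ⊃ (y ≡ y)) ⊃ (((x ∧ ¬x) ∧ (z ⊃ y)) ∧ (((y ⊃ x) ⊃ (y ∧ z)) ≡ (¬x ∧ (y ≡ x))))) ⊃ (¬(¬¬(x ∧ x) ∧ ((z ∧ ¬x) ≡ ((x ∧ y) ⊃ z))) ⊃ ¬((¬y ⊃ ((x ⊃ z) ∧ (x ∧ y))) ∧ ((z ⊃ (y ≡ x)) ≡ y))) = 1 ⊃ 3/4 = 3/4

3/4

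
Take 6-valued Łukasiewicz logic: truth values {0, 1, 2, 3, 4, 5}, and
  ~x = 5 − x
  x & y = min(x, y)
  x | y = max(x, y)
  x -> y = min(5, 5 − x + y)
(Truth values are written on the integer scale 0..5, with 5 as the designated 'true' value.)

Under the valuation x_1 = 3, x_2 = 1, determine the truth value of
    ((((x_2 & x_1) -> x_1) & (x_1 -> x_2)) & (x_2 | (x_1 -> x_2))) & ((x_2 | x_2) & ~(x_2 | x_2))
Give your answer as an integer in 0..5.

1

x_2 & x_1 = 1 & 3 = 1
(x_2 & x_1) -> x_1 = 1 -> 3 = 5
x_1 -> x_2 = 3 -> 1 = 3
((x_2 & x_1) -> x_1) & (x_1 -> x_2) = 5 & 3 = 3
x_1 -> x_2 = 3 -> 1 = 3
x_2 | (x_1 -> x_2) = 1 | 3 = 3
(((x_2 & x_1) -> x_1) & (x_1 -> x_2)) & (x_2 | (x_1 -> x_2)) = 3 & 3 = 3
x_2 | x_2 = 1 | 1 = 1
x_2 | x_2 = 1 | 1 = 1
~(x_2 | x_2) = ~1 = 4
(x_2 | x_2) & ~(x_2 | x_2) = 1 & 4 = 1
((((x_2 & x_1) -> x_1) & (x_1 -> x_2)) & (x_2 | (x_1 -> x_2))) & ((x_2 | x_2) & ~(x_2 | x_2)) = 3 & 1 = 1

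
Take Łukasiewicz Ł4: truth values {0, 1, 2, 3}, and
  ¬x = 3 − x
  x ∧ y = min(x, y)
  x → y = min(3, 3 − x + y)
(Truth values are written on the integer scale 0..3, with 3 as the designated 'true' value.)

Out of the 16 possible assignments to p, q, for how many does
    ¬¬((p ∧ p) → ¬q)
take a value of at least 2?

13

p = 0, q = 0 ↦ 3  ≥
p = 0, q = 1 ↦ 3  ≥
p = 0, q = 2 ↦ 3  ≥
p = 0, q = 3 ↦ 3  ≥
p = 1, q = 0 ↦ 3  ≥
p = 1, q = 1 ↦ 3  ≥
p = 1, q = 2 ↦ 3  ≥
p = 1, q = 3 ↦ 2  ≥
p = 2, q = 0 ↦ 3  ≥
p = 2, q = 1 ↦ 3  ≥
p = 2, q = 2 ↦ 2  ≥
p = 2, q = 3 ↦ 1  <
p = 3, q = 0 ↦ 3  ≥
p = 3, q = 1 ↦ 2  ≥
p = 3, q = 2 ↦ 1  <
p = 3, q = 3 ↦ 0  <
So 13 of the 16 assignments meet the threshold.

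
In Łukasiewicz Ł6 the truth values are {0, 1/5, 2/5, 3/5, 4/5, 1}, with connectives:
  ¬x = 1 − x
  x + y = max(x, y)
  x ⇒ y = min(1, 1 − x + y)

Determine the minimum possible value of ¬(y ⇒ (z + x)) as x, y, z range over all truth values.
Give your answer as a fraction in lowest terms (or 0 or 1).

0

Take x = 0, y = 0, z = 0:
z + x = 0 + 0 = 0
y ⇒ (z + x) = 0 ⇒ 0 = 1
¬(y ⇒ (z + x)) = ¬1 = 0
No assignment yields a value below 0, so this is the minimum.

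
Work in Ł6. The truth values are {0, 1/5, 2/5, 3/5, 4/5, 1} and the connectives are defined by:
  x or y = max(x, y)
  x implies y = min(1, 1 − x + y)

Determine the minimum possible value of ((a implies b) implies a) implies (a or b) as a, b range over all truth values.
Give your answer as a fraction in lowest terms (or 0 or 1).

Take a = 2/5, b = 0:
a implies b = 2/5 implies 0 = 3/5
(a implies b) implies a = 3/5 implies 2/5 = 4/5
a or b = 2/5 or 0 = 2/5
((a implies b) implies a) implies (a or b) = 4/5 implies 2/5 = 3/5
No assignment yields a value below 3/5, so this is the minimum.

3/5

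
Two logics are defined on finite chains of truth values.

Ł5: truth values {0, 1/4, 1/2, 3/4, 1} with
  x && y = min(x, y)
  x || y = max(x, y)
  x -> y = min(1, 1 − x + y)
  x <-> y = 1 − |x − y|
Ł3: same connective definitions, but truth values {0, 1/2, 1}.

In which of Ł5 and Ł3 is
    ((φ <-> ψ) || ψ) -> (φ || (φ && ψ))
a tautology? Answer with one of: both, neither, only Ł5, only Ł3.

In Ł5: at φ = 0, ψ = 0 the value is 0 — not a tautology.
In Ł3: at φ = 0, ψ = 0 the value is 0 — not a tautology.

neither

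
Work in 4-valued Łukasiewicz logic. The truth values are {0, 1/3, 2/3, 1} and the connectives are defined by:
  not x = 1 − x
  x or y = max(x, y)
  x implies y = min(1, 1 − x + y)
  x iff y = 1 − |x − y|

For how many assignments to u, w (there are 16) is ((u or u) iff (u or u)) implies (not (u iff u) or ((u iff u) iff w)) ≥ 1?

u = 0, w = 0 ↦ 0  <
u = 0, w = 1/3 ↦ 1/3  <
u = 0, w = 2/3 ↦ 2/3  <
u = 0, w = 1 ↦ 1  ≥
u = 1/3, w = 0 ↦ 0  <
u = 1/3, w = 1/3 ↦ 1/3  <
u = 1/3, w = 2/3 ↦ 2/3  <
u = 1/3, w = 1 ↦ 1  ≥
u = 2/3, w = 0 ↦ 0  <
u = 2/3, w = 1/3 ↦ 1/3  <
u = 2/3, w = 2/3 ↦ 2/3  <
u = 2/3, w = 1 ↦ 1  ≥
u = 1, w = 0 ↦ 0  <
u = 1, w = 1/3 ↦ 1/3  <
u = 1, w = 2/3 ↦ 2/3  <
u = 1, w = 1 ↦ 1  ≥
So 4 of the 16 assignments meet the threshold.

4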